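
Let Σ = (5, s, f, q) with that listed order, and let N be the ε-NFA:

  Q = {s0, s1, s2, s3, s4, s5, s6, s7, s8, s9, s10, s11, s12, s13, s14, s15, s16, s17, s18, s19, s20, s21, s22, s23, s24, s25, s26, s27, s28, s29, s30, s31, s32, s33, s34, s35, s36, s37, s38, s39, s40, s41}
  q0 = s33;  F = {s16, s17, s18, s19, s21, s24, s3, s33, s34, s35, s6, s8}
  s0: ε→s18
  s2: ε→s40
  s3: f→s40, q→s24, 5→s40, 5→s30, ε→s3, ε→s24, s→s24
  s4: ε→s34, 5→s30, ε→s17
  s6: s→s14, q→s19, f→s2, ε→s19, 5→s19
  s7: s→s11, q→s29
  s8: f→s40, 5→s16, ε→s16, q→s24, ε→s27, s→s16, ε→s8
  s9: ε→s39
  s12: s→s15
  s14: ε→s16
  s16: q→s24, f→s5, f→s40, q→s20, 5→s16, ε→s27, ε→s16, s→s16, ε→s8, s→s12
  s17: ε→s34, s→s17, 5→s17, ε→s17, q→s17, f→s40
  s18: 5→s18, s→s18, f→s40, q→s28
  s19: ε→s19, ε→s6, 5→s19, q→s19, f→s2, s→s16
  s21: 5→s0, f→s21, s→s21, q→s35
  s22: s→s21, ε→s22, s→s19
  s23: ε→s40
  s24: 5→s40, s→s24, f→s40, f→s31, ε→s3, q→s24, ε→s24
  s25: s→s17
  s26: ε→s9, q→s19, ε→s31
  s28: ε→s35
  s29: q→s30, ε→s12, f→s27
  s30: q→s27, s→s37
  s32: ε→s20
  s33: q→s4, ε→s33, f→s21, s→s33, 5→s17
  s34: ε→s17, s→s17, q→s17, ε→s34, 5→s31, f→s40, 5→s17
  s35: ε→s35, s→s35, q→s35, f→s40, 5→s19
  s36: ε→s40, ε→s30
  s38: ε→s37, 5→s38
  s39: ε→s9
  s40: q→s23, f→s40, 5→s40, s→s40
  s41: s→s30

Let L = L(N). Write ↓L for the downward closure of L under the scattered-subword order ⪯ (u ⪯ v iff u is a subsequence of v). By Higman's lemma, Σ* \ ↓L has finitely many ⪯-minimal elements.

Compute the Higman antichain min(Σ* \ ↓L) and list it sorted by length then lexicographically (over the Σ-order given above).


A = [5f, qf, fq5sq5].

|Q|=42, |F|=12, |δ|=108 (36 ε).
min D↑ (9 st, q0=0, F={3}): 0:5→1,s→0,f→2,q→1 1:5→1,s→1,f→3,q→1 2:5→4,s→2,f→2,q→5 3:5→3,s→3,f→3,q→3 4:5→4,s→4,f→3,q→5 5:5→6,s→5,f→3,q→5 6:5→6,s→7,f→3,q→6 7:5→7,s→7,f→3,q→8 8:5→3,s→8,f→3,q→8 (ε-aug+det+¬).
'5f': run [27, 24, 5] end={s2,s23,s31,s40,s5} ∉↓L; 2/2 single-dels accept.
'qf': N↓-sim [27, 23, 5] end={s2,s23,s31,s40,s5} — reject; 2/2 del acc.
'fq5sq5': |S_i|=[27, 23, 20, 18, 15, 9, 5] end={s23,s27,s30,s37,s40} rej; 6/6 single-dels accept.
3 obstructions.


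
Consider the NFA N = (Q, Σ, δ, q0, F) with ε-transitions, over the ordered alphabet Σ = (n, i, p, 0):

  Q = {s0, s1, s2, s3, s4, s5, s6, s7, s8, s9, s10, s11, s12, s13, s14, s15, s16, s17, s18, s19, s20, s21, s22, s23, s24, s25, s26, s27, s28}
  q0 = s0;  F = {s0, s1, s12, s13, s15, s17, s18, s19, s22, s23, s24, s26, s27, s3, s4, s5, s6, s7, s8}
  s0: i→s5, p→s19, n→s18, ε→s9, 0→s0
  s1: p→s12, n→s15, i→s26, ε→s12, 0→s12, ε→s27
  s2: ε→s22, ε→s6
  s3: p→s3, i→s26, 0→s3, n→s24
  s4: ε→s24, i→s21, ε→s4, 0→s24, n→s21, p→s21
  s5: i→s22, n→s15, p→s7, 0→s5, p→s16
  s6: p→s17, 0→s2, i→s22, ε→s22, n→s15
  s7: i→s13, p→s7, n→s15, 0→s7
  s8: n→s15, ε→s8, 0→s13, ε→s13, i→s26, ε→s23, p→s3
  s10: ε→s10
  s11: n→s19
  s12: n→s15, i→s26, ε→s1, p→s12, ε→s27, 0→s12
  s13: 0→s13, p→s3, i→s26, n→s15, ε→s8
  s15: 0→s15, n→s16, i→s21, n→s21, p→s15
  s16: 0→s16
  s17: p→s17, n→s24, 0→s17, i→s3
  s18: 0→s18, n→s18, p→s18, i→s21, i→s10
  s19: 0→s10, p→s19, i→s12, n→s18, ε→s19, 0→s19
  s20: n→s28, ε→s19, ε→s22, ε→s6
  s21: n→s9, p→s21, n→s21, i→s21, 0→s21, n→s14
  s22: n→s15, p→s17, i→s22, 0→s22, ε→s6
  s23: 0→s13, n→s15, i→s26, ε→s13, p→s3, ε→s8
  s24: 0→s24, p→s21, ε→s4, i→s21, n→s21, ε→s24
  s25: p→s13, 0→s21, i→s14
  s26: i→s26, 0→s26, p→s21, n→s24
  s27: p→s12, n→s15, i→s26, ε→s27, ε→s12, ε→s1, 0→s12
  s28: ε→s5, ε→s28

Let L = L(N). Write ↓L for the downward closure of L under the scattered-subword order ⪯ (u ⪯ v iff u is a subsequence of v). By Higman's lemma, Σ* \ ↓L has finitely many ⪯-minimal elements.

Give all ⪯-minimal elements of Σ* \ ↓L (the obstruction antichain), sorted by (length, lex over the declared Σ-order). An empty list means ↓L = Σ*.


min(Σ*\↓L) = [ni, inn, piip, iipnp].

|Q|=29, |F|=19, |δ|=121 (29 ε).
min D↑ (14 st, q0=0, F={4}): 0:n→1,i→2,p→3,0→0 1:n→1,i→4,p→1,0→1 2:n→5,i→6,p→7,0→2 3:n→1,i→8,p→3,0→3 4:n→4,i→4,p→4,0→4 5:n→4,i→4,p→5,0→5 6:n→5,i→6,p→9,0→6 7:n→5,i→10,p→7,0→7 8:n→5,i→11,p→8,0→8 9:n→12,i→13,p→9,0→9 10:n→5,i→11,p→13,0→10 11:n→12,i→11,p→4,0→11 12:n→4,i→4,p→4,0→12 13:n→12,i→11,p→13,0→13 (ε-aug+det+¬).
'ni': |S_i|=[25, 9, 4] end={s10,s14,s21,s9} ∉↓L; 2/2 del acc.
'inn': |S_i|=[25, 22, 7, 4] end={s14,s16,s21,s9} ∉↓L; 3/3 deletions ∈↓L.
'piip': |S_i|=[25, 20, 16, 6, 3] end={s14,s21,s9} ∉↓L; 4/4 del acc.
'iipnp': run [25, 22, 16, 10, 6, 3] end={s14,s21,s9} ∉↓L; 5/5 single-dels accept.
4 minimals (antichain).


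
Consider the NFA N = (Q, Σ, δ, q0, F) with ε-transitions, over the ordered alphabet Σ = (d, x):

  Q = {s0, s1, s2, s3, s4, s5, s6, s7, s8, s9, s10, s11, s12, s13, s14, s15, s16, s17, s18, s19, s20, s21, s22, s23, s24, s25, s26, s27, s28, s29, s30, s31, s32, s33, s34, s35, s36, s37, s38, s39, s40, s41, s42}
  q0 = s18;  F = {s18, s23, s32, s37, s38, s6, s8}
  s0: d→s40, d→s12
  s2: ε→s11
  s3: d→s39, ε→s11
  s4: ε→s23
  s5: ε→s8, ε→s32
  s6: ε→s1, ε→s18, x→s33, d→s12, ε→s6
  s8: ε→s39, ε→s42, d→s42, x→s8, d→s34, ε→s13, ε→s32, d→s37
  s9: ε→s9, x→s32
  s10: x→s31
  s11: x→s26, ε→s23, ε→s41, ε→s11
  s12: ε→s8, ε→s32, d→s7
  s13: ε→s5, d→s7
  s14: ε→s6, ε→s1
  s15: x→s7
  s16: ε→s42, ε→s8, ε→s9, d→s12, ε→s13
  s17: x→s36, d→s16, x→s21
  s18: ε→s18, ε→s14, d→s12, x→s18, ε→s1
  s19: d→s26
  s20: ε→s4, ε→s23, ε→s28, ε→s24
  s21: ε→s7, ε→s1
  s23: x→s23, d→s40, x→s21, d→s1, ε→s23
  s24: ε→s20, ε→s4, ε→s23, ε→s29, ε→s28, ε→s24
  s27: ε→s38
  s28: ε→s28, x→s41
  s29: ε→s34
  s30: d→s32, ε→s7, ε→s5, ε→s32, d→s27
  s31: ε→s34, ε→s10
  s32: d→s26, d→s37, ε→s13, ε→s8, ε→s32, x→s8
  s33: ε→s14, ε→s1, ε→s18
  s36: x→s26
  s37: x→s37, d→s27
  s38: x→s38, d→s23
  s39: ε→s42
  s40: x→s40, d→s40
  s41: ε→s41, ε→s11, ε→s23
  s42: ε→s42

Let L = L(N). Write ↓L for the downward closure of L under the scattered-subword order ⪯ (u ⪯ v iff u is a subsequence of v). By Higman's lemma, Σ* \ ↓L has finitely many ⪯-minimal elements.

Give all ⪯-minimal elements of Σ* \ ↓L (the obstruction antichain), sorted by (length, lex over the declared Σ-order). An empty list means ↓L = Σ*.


|Q|=43, |F|=7, |δ|=99 (60 ε).
min D↑ (6 st, q0=0, F={5}): 0:d→1,x→0 1:d→2,x→1 2:d→3,x→2 3:d→4,x→3 4:d→5,x→4 5:d→5,x→5 [Hopcroft].
'ddddd': |S_i|=[21, 17, 11, 7, 5, 2] end={s1,s40} — reject; 5/5 del acc.
1 minimals (antichain).

A = [ddddd].


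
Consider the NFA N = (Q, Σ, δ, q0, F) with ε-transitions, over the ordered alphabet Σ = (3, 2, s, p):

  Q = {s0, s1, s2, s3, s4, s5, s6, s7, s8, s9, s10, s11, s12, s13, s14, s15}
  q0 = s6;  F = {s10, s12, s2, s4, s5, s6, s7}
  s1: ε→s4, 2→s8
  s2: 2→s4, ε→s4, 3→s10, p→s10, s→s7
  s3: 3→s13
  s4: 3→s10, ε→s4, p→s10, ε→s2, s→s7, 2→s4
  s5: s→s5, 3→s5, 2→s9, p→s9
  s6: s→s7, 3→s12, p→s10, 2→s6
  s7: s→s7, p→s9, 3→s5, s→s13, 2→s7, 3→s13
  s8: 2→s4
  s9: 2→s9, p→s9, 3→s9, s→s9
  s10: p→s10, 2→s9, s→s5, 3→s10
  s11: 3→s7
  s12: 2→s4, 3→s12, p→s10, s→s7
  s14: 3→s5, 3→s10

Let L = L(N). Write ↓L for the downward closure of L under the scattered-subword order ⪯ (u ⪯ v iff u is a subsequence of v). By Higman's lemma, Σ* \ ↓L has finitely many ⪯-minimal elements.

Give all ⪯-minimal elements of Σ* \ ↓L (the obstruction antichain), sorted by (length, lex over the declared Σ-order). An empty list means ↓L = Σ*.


|Q|=16, |F|=7, |δ|=44 (4 ε).
min D↑ (7 st, q0=0, F={6}): 0:3→1,2→0,s→2,p→3 1:3→1,2→4,s→2,p→3 2:3→5,2→2,s→2,p→6 3:3→3,2→6,s→5,p→3 4:3→3,2→4,s→2,p→3 5:3→5,2→6,s→5,p→6 6:3→6,2→6,s→6,p→6 [Hopcroft].
'sp': run [9, 4, 1] end={s9} — reject; 2/2 single-dels accept.
'p2': |S_i|=[9, 3, 1] end={s9} ∉↓L; 2/2 single-dels accept.
's32': run [9, 4, 3, 1] end={s9} ∉↓L; 3/3 del acc.
'3232': N↓-sim [9, 8, 7, 4, 1] end={s9} ∉↓L; 4/4 del acc.
4 obstructions.

min(Σ*\↓L) = [sp, p2, s32, 3232].


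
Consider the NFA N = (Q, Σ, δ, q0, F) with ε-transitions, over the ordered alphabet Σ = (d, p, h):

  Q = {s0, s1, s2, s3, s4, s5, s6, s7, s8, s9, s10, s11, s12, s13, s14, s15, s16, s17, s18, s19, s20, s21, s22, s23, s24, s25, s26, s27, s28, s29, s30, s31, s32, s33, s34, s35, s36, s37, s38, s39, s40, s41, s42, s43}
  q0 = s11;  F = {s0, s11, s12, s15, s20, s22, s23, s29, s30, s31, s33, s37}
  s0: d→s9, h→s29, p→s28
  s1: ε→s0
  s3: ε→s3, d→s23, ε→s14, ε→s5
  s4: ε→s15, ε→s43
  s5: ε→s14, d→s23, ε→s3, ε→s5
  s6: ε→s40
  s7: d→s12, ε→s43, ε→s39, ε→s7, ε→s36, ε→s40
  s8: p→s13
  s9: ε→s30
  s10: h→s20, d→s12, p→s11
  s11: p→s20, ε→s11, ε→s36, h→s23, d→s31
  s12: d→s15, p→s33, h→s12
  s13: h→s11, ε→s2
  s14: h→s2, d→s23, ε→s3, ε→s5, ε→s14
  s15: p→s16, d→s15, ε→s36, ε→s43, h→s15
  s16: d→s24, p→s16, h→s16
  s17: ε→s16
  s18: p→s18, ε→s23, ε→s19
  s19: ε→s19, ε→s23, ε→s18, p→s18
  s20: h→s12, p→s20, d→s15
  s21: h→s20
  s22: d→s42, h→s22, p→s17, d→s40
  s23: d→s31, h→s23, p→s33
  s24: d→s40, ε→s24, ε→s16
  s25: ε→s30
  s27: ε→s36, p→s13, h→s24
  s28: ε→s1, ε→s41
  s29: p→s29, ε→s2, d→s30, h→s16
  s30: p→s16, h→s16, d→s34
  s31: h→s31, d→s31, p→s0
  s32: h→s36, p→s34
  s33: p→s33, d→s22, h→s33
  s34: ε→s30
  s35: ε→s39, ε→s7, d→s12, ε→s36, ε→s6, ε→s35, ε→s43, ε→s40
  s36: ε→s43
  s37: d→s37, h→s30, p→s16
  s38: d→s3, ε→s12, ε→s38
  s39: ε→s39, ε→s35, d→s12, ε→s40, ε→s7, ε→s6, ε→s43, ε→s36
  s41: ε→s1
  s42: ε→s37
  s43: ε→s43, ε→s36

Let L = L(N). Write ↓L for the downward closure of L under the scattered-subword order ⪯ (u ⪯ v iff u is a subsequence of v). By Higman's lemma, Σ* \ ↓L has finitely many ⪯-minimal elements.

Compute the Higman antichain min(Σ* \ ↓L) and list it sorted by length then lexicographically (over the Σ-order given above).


A = [pdp, dpdh, dphh, hpddhh].

|Q|=44, |F|=12, |δ|=120 (59 ε).
min D↑ (13 st, q0=0, F={10}): 0:d→1,p→2,h→3 1:d→1,p→4,h→1 2:d→5,p→2,h→6 3:d→1,p→7,h→3 4:d→8,p→4,h→9 5:d→5,p→10,h→5 6:d→5,p→7,h→6 7:d→11,p→7,h→7 8:d→8,p→10,h→10 9:d→8,p→9,h→10 10:d→10,p→10,h→10 11:d→12,p→10,h→11 12:d→12,p→10,h→8 [Hopcroft].
'pdp': |S_i|=[25, 22, 13, 4] end={s16,s17,s24,s40} rej; 3/3 deletions ∈↓L.
'dpdh': run [25, 20, 13, 6, 3] end={s16,s24,s40} ∉↓L; 4/4 del acc.
'dphh': |S_i|=[25, 20, 13, 7, 3] end={s16,s24,s40} rej; 4/4 deletions ∈↓L.
'hpddhh': run [25, 23, 17, 10, 7, 5, 3] end={s16,s24,s40} — reject; 6/6 deletions ∈↓L.
4 obstructions.


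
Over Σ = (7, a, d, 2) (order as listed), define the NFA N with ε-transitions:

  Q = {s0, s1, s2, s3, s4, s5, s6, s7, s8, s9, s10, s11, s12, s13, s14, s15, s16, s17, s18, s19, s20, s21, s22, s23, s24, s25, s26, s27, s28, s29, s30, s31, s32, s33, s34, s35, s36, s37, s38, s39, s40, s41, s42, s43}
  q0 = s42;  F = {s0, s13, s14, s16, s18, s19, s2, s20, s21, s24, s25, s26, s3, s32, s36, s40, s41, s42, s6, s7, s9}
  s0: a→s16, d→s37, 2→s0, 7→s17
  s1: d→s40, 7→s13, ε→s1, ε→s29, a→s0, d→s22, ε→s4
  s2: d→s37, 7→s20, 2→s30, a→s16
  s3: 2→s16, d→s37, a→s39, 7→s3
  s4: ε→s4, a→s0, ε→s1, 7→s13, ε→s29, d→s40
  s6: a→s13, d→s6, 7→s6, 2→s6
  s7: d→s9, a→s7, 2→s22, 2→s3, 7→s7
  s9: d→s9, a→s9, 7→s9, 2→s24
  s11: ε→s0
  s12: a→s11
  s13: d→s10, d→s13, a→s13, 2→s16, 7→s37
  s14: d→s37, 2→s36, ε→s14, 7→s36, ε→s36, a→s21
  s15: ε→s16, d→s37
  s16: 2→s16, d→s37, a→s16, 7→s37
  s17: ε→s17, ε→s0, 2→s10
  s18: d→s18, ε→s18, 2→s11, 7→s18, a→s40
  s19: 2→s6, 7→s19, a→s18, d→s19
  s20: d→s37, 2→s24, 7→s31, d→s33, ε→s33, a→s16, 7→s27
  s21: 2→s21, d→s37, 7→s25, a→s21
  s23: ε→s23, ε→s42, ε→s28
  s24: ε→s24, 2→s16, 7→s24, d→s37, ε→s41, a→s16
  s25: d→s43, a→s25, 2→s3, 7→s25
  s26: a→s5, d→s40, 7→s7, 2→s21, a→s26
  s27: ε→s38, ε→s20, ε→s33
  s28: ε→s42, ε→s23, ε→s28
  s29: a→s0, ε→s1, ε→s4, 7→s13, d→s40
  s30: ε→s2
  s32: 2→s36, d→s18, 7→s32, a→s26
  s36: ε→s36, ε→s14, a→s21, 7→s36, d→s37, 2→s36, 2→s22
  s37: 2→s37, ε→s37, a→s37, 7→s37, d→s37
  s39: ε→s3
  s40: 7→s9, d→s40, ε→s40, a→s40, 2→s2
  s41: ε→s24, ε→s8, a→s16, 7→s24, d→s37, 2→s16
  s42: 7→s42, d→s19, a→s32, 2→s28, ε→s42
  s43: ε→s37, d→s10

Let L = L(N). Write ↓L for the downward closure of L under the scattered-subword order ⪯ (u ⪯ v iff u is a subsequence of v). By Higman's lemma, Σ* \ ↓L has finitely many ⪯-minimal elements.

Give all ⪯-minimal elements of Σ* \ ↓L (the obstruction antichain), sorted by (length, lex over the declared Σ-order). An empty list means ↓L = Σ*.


min(Σ*\↓L) = [a2d, d2a7, aa7227].

|Q|=44, |F|=21, |δ|=145 (37 ε).
min D↑ (20 st, q0=0, F={11}): 0:7→0,a→1,d→2,2→0 1:7→1,a→3,d→4,2→5 2:7→2,a→4,d→2,2→6 3:7→7,a→3,d→8,2→9 4:7→4,a→8,d→4,2→10 5:7→5,a→9,d→11,2→5 6:7→6,a→12,d→6,2→6 7:7→7,a→7,d→13,2→14 8:7→13,a→8,d→8,2→15 9:7→16,a→9,d→11,2→9 10:7→10,a→17,d→11,2→10 11:7→11,a→11,d→11,2→11 12:7→11,a→12,d→12,2→17 13:7→13,a→13,d→13,2→18 14:7→14,a→14,d→11,2→17 15:7→19,a→17,d→11,2→15 16:7→16,a→16,d→11,2→14 17:7→11,a→17,d→11,2→17 18:7→18,a→17,d→11,2→17 19:7→19,a→17,d→11,2→18 (ε-aug+det+¬).
'a2d': N↓-sim [37, 32, 24, 4] end={s10,s33,s37,s43} rej; 3/3 del acc.
'd2a7': N↓-sim [37, 23, 18, 4, 1] end={s37} ∉↓L; 4/4 deletions ∈↓L.
'aa7227': run [37, 32, 25, 18, 8, 2, 1] end={s37} rej; 6/6 deletions ∈↓L.
3 words, ⪯-incomp.


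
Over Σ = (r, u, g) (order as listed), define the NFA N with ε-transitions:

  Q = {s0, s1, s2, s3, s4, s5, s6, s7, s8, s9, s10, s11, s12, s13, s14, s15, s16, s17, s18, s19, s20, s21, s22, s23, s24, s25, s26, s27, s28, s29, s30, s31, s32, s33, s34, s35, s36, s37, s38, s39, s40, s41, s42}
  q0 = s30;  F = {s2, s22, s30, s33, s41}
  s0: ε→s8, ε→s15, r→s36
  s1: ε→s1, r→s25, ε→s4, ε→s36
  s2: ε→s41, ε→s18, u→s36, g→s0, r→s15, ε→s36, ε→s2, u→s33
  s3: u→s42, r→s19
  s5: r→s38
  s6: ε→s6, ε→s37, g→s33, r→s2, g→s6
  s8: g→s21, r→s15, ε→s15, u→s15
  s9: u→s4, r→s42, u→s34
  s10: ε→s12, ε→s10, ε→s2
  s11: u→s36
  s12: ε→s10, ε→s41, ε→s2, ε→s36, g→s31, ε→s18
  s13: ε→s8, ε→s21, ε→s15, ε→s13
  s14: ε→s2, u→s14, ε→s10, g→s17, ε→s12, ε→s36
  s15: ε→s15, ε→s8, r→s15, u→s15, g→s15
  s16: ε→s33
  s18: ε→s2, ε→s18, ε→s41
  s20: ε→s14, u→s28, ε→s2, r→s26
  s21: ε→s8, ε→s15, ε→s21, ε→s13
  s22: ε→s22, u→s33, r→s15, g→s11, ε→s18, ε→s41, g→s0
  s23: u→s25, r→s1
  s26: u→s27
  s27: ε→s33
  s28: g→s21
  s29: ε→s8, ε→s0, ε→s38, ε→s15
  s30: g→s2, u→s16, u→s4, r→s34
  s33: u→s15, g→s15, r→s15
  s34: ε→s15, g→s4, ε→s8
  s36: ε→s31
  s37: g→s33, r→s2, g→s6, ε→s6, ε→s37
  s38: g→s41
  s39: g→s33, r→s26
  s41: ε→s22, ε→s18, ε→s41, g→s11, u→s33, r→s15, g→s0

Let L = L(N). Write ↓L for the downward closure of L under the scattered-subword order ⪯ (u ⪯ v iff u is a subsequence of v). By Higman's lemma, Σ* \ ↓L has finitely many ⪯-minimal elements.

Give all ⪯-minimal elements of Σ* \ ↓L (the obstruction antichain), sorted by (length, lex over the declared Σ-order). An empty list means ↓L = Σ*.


|Q|=43, |F|=5, |δ|=109 (56 ε).
min D↑ (4 st, q0=0, F={1}): 0:r→1,u→2,g→3 1:r→1,u→1,g→1 2:r→1,u→1,g→1 3:r→1,u→2,g→1.
'r': N↓-sim [17, 8] end={s13,s15,s21,s31,s34,s36,s4,s8} rej; 1/1 deletions ∈↓L.
'uu': |S_i|=[17, 9, 4] end={s13,s15,s21,s8} rej; 2/2 del acc.
'ug': N↓-sim [17, 9, 4] end={s13,s15,s21,s8} ∉↓L; 2/2 deletions ∈↓L.
'gg': run [17, 14, 8] end={s0,s11,s13,s15,s21,s31,s36,s8} rej; 2/2 del acc.
4 minimals (antichain).

Antichain: [r, uu, ug, gg].


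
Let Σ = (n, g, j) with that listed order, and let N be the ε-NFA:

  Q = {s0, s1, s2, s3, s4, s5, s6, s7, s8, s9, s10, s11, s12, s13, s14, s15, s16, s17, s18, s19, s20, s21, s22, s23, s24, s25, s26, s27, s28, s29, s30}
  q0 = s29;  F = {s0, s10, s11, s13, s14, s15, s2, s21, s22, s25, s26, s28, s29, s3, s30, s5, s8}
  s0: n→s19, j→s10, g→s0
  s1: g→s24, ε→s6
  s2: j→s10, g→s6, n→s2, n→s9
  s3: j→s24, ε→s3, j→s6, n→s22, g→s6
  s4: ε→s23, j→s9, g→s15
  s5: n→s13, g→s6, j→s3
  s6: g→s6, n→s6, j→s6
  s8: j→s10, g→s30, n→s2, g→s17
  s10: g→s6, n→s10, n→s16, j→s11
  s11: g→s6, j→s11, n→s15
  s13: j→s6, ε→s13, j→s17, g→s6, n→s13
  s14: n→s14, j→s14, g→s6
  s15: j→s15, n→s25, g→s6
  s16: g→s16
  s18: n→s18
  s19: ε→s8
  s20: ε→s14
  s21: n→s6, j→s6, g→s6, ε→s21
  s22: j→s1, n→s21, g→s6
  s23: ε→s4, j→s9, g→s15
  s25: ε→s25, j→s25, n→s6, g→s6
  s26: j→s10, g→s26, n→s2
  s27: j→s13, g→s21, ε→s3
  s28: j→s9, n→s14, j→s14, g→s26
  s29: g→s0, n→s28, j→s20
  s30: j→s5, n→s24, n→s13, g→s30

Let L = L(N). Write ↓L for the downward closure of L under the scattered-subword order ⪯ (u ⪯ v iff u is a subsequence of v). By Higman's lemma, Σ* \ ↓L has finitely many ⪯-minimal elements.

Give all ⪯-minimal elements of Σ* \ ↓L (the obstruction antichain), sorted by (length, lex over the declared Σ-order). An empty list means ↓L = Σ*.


|Q|=31, |F|=17, |δ|=80 (10 ε).
min D↑ (18 st, q0=0, F={7}): 0:n→1,g→2,j→3 1:n→3,g→4,j→3 2:n→5,g→2,j→6 3:n→3,g→7,j→3 4:n→8,g→4,j→6 5:n→8,g→9,j→6 6:n→6,g→7,j→10 7:n→7,g→7,j→7 8:n→8,g→7,j→6 9:n→11,g→9,j→12 10:n→13,g→7,j→10 11:n→11,g→7,j→7 12:n→11,g→7,j→14 13:n→15,g→7,j→13 14:n→16,g→7,j→7 15:n→7,g→7,j→15 16:n→17,g→7,j→7 17:n→7,g→7,j→7 (ε-aug+det+¬).
'jg': |S_i|=[25, 17, 3] end={s16,s24,s6} rej; 2/2 single-dels accept.
'nng': N↓-sim [25, 22, 15, 3] end={s16,s24,s6} — reject; 3/3 deletions ∈↓L.
'gngnj': run [25, 21, 19, 11, 7, 4] end={s1,s17,s24,s6} rej; 5/5 single-dels accept.
'gngjjj': N↓-sim [25, 21, 19, 11, 9, 7, 3] end={s1,s24,s6} ∉↓L; 6/6 deletions ∈↓L.
'gjjnnn': |S_i|=[25, 21, 14, 10, 7, 3, 1] end={s6} — reject; 6/6 deletions ∈↓L.
5 minimals (antichain).

Antichain: [jg, nng, gngnj, gngjjj, gjjnnn].


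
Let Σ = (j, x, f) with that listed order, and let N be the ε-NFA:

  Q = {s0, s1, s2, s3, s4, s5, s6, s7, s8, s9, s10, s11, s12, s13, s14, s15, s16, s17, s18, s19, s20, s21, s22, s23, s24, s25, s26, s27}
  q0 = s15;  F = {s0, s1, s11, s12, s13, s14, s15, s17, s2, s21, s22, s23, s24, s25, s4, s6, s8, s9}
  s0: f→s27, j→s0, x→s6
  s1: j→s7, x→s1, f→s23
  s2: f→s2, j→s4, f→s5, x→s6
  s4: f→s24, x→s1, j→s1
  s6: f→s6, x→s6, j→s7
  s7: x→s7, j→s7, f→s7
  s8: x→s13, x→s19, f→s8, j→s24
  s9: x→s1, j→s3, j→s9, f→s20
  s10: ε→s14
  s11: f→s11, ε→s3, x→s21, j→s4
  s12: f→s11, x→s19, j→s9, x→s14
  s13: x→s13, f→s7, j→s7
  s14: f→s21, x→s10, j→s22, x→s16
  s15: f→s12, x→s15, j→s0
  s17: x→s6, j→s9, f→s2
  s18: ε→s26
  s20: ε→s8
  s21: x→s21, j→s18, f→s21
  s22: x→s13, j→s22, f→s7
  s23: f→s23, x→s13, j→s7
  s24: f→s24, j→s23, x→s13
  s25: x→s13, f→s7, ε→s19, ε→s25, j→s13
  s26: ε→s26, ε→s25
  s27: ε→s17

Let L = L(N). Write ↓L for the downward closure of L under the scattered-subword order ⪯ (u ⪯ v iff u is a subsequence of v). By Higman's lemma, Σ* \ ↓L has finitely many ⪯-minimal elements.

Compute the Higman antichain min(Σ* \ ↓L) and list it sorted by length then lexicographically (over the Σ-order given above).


|Q|=28, |F|=18, |δ|=71 (9 ε).
min D↑ (19 st, q0=0, F={8}): 0:j→1,x→0,f→2 1:j→1,x→3,f→4 2:j→5,x→6,f→7 3:j→8,x→3,f→3 4:j→5,x→3,f→9 5:j→5,x→10,f→11 6:j→12,x→6,f→13 7:j→14,x→13,f→7 8:j→8,x→8,f→8 9:j→14,x→3,f→9 10:j→8,x→10,f→15 11:j→16,x→17,f→11 12:j→12,x→17,f→8 13:j→18,x→13,f→13 14:j→10,x→10,f→16 15:j→8,x→17,f→15 16:j→15,x→17,f→16 17:j→8,x→17,f→8 18:j→17,x→17,f→8 [Hopcroft].
'jxj': run [28, 21, 6, 1] end={s7} — reject; 3/3 deletions ∈↓L.
'fxjf': N↓-sim [28, 26, 14, 7, 1] end={s7} — reject; 4/4 single-dels accept.
'fjfxf': |S_i|=[28, 26, 15, 7, 3, 1] end={s7} — reject; 5/5 del acc.
'ffjjj': run [28, 26, 18, 10, 4, 1] end={s7} rej; 5/5 single-dels accept.
4 minimals (antichain).

A = [jxj, fxjf, fjfxf, ffjjj].


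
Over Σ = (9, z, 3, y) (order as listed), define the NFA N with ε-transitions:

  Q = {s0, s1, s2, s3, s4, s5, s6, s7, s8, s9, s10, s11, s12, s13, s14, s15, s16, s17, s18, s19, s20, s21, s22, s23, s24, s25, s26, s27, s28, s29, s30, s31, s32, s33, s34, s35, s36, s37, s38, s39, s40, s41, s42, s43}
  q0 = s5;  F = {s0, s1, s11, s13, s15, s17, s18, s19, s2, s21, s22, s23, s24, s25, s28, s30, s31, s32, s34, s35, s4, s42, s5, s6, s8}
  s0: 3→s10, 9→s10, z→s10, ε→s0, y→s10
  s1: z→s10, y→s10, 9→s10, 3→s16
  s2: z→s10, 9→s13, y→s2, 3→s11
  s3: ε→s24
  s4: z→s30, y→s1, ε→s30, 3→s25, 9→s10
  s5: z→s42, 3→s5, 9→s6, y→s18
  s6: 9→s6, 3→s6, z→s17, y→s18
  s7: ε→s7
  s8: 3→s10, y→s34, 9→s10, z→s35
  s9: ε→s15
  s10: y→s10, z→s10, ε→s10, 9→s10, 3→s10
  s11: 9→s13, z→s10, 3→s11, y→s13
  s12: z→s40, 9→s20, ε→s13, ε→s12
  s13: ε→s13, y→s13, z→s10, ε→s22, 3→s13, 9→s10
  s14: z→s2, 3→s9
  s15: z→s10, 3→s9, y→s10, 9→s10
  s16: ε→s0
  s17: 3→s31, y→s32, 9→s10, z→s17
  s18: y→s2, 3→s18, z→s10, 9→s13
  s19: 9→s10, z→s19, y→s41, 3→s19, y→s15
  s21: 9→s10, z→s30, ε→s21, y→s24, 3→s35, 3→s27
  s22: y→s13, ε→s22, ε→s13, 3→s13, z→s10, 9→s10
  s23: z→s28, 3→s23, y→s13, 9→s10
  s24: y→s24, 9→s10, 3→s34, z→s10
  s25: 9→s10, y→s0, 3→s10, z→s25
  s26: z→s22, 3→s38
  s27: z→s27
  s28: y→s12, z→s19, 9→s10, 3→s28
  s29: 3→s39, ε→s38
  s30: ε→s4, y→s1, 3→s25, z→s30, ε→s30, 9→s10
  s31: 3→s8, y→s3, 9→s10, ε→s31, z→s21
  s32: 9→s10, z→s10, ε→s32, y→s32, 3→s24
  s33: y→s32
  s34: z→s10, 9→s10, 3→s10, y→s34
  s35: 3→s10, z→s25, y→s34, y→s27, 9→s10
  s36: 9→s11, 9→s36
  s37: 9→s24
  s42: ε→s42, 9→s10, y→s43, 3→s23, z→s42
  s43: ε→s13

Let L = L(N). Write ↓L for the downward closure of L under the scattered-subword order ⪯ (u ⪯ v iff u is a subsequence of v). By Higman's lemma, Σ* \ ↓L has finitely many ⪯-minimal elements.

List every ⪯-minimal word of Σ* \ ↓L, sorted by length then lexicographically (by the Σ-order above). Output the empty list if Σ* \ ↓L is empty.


A = [z9, yz, y99, 9z333, yy3y9, z3zzyy].

|Q|=44, |F|=25, |δ|=140 (21 ε).
min D↑ (24 st, q0=0, F={5}): 0:9→1,z→2,3→0,y→3 1:9→1,z→4,3→1,y→3 2:9→5,z→2,3→6,y→7 3:9→7,z→5,3→3,y→8 4:9→5,z→4,3→9,y→10 5:9→5,z→5,3→5,y→5 6:9→5,z→11,3→6,y→7 7:9→5,z→5,3→7,y→7 8:9→7,z→5,3→12,y→8 9:9→5,z→13,3→14,y→15 10:9→5,z→5,3→15,y→10 11:9→5,z→16,3→11,y→7 12:9→7,z→5,3→12,y→7 13:9→5,z→17,3→18,y→15 14:9→5,z→18,3→5,y→19 15:9→5,z→5,3→19,y→15 16:9→5,z→16,3→16,y→20 17:9→5,z→17,3→21,y→22 18:9→5,z→21,3→5,y→19 19:9→5,z→5,3→5,y→19 20:9→5,z→5,3→20,y→5 21:9→5,z→21,3→5,y→23 22:9→5,z→5,3→23,y→5 23:9→5,z→5,3→5,y→5 (ε-aug+det+¬).
'z9': run [35, 30, 2] end={s10,s20} rej; 2/2 deletions ∈↓L.
'yz': run [35, 21, 3] end={s10,s27,s40} — reject; 2/2 deletions ∈↓L.
'y99': |S_i|=[35, 21, 4, 1] end={s10} rej; 3/3 single-dels accept.
'9z333': |S_i|=[35, 24, 17, 15, 8, 1] end={s10} rej; 5/5 deletions ∈↓L.
'yy3y9': run [35, 21, 8, 6, 5, 1] end={s10} ∉↓L; 5/5 deletions ∈↓L.
'z3zzyy': |S_i|=[35, 30, 26, 22, 13, 7, 1] end={s10} rej; 6/6 deletions ∈↓L.
6 obstructions.


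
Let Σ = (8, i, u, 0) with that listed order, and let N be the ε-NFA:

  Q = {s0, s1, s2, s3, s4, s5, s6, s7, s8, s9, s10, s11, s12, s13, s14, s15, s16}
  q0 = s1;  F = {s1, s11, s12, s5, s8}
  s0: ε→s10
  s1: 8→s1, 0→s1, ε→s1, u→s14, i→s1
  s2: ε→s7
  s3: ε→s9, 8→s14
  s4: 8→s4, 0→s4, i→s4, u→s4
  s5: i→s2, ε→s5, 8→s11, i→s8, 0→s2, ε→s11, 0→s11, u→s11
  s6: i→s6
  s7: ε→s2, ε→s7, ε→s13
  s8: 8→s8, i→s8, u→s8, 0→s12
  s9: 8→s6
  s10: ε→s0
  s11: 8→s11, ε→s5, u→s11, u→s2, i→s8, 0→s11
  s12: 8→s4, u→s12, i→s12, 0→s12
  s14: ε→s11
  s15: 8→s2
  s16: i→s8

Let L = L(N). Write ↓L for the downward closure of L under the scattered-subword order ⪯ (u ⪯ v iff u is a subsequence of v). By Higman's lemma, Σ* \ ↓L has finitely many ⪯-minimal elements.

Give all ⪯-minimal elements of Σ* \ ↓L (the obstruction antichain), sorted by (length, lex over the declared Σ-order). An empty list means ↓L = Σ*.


A = [ui08].

|Q|=17, |F|=5, |δ|=44 (12 ε).
min D↑ (5 st, q0=0, F={4}): 0:8→0,i→0,u→1,0→0 1:8→1,i→2,u→1,0→1 2:8→2,i→2,u→2,0→3 3:8→4,i→3,u→3,0→3 4:8→4,i→4,u→4,0→4.
'ui08': run [10, 9, 6, 2, 1] end={s4} ∉↓L; 4/4 del acc.
1 minimals (antichain).


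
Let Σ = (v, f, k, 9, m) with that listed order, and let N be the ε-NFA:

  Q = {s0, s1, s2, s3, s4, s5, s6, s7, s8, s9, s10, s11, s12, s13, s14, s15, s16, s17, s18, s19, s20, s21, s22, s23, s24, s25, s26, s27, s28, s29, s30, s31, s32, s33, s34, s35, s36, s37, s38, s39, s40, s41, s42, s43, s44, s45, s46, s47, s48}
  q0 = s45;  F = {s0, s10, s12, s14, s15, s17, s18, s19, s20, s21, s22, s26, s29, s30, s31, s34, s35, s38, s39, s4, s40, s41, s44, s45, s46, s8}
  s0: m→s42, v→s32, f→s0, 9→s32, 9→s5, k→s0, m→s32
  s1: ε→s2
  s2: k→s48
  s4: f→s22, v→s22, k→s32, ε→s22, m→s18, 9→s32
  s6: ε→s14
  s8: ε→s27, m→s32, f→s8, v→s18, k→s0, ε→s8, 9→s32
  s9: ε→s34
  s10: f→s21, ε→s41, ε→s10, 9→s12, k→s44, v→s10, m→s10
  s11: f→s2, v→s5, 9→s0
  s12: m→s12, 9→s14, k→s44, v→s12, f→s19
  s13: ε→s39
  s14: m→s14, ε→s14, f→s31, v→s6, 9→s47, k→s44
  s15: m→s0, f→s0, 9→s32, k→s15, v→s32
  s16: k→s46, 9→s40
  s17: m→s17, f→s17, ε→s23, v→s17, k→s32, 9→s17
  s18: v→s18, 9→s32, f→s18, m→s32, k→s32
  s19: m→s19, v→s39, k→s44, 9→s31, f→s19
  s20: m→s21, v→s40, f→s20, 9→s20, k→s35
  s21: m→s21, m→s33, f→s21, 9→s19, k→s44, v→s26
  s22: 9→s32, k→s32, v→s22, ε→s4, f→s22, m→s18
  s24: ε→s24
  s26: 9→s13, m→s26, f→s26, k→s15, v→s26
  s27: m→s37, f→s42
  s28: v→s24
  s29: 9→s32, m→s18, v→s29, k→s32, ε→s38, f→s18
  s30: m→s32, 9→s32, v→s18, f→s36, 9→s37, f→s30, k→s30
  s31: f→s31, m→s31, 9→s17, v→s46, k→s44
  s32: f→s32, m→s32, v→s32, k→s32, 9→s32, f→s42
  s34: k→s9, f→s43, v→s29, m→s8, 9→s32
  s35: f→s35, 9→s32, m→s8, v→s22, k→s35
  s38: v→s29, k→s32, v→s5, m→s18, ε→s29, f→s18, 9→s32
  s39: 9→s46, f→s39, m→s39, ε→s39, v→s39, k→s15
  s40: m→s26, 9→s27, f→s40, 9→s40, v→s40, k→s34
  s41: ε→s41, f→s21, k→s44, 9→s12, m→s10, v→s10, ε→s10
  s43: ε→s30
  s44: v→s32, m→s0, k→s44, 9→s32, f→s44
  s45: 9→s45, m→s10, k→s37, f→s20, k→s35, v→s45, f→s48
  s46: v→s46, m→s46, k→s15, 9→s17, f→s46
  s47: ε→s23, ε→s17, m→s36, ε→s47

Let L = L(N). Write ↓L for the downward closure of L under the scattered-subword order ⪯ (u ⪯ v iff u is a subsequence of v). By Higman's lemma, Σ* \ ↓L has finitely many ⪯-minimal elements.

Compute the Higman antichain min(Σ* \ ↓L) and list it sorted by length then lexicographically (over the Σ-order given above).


|Q|=49, |F|=26, |δ|=177 (22 ε).
min D↑ (24 st, q0=0, F={7}): 0:v→0,f→1,k→2,9→0,m→3 1:v→4,f→1,k→2,9→1,m→5 2:v→6,f→2,k→2,9→7,m→8 3:v→3,f→5,k→9,9→10,m→3 4:v→4,f→4,k→11,9→4,m→12 5:v→12,f→5,k→9,9→13,m→5 6:v→6,f→6,k→7,9→7,m→14 7:v→7,f→7,k→7,9→7,m→7 8:v→14,f→8,k→15,9→7,m→7 9:v→7,f→9,k→9,9→7,m→15 10:v→10,f→13,k→9,9→16,m→10 11:v→17,f→18,k→11,9→7,m→8 12:v→12,f→12,k→19,9→20,m→12 13:v→20,f→13,k→9,9→21,m→13 14:v→14,f→14,k→7,9→7,m→7 15:v→7,f→15,k→15,9→7,m→7 16:v→16,f→21,k→9,9→22,m→16 17:v→17,f→14,k→7,9→7,m→14 18:v→14,f→18,k→18,9→7,m→7 19:v→7,f→15,k→19,9→7,m→15 20:v→20,f→20,k→19,9→23,m→20 21:v→23,f→21,k→9,9→22,m→21 22:v→22,f→22,k→7,9→22,m→22 23:v→23,f→23,k→19,9→22,m→23 [Hopcroft].
'k9': |S_i|=[40, 20, 4] end={s32,s37,s42,s5} ∉↓L; 2/2 del acc.
'kvk': |S_i|=[40, 20, 8, 2] end={s32,s42} rej; 3/3 deletions ∈↓L.
'kmm': |S_i|=[40, 20, 8, 3] end={s32,s37,s42} — reject; 3/3 deletions ∈↓L.
'mkv': N↓-sim [40, 27, 6, 2] end={s32,s42} ∉↓L; 3/3 del acc.
'fvkfm': N↓-sim [40, 33, 25, 16, 11, 3] end={s32,s37,s42} — reject; 5/5 deletions ∈↓L.
'm999k': |S_i|=[40, 27, 18, 14, 7, 2] end={s32,s42} ∉↓L; 5/5 deletions ∈↓L.
6 obstructions.

A = [k9, kvk, kmm, mkv, fvkfm, m999k].


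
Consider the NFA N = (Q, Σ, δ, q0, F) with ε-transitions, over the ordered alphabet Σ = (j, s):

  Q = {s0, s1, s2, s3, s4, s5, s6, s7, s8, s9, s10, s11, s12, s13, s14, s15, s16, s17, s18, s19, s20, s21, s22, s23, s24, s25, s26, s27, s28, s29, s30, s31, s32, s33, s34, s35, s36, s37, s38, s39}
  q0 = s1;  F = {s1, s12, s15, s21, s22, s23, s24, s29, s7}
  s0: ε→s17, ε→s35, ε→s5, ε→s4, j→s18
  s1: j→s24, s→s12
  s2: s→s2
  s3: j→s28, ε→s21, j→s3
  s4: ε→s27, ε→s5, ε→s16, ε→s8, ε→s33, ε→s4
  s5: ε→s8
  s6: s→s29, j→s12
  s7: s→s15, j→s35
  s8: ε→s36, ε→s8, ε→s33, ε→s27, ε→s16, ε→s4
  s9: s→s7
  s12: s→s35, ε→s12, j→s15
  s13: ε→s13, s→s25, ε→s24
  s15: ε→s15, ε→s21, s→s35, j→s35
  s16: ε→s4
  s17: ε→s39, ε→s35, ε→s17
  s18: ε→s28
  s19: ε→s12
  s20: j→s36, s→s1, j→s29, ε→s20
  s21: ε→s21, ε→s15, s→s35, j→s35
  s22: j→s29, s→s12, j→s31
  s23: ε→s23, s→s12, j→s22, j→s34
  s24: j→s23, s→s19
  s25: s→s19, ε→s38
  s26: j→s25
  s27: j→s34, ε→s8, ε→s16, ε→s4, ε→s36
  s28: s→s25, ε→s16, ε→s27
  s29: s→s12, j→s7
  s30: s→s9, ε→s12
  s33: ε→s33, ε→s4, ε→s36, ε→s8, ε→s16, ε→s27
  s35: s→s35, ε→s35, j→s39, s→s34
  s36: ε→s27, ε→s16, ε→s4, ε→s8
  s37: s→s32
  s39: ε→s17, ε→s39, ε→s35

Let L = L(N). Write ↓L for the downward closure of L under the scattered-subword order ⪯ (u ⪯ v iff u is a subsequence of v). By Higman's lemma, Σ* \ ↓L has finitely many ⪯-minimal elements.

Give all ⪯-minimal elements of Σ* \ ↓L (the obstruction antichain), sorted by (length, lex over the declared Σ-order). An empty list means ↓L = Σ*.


|Q|=40, |F|=9, |δ|=95 (55 ε).
min D↑ (9 st, q0=0, F={5}): 0:j→1,s→2 1:j→3,s→2 2:j→4,s→5 3:j→6,s→2 4:j→5,s→5 5:j→5,s→5 6:j→7,s→2 7:j→8,s→2 8:j→5,s→4 (ε-aug+det+¬).
'ss': N↓-sim [15, 8, 4] end={s17,s34,s35,s39} ∉↓L; 2/2 single-dels accept.
'sjj': |S_i|=[15, 8, 6, 4] end={s17,s34,s35,s39} — reject; 3/3 single-dels accept.
'jjjjjj': |S_i|=[15, 14, 12, 11, 10, 7, 4] end={s17,s34,s35,s39} — reject; 6/6 single-dels accept.
3 minimals (antichain).

A = [ss, sjj, jjjjjj].


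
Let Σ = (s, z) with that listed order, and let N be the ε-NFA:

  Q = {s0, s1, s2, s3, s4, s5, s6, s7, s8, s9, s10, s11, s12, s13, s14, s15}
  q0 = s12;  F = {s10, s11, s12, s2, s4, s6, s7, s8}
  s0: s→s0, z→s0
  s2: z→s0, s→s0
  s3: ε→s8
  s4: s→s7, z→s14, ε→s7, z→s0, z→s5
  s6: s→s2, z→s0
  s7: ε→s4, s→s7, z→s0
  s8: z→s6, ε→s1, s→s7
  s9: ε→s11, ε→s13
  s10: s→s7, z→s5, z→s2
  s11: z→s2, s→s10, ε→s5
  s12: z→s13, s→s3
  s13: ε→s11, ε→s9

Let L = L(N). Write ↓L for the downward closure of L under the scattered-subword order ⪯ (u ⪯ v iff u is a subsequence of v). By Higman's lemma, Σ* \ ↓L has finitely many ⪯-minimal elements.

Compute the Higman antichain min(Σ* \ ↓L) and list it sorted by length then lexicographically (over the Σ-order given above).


|Q|=16, |F|=8, |δ|=30 (9 ε).
min D↑ (8 st, q0=0, F={7}): 0:s→1,z→2 1:s→3,z→4 2:s→5,z→6 3:s→3,z→7 4:s→6,z→7 5:s→3,z→6 6:s→7,z→7 7:s→7,z→7 [Hopcroft].
'ssz': N↓-sim [15, 11, 6, 3] end={s0,s14,s5} ∉↓L; 3/3 del acc.
'szz': run [15, 11, 5, 1] end={s0} — reject; 3/3 single-dels accept.
'zzs': run [15, 11, 4, 1] end={s0} — reject; 3/3 deletions ∈↓L.
'zzz': run [15, 11, 4, 1] end={s0} ∉↓L; 3/3 deletions ∈↓L.
'szss': run [15, 11, 5, 2, 1] end={s0} ∉↓L; 4/4 single-dels accept.
5 minimals (antichain).

A = [ssz, szz, zzs, zzz, szss].


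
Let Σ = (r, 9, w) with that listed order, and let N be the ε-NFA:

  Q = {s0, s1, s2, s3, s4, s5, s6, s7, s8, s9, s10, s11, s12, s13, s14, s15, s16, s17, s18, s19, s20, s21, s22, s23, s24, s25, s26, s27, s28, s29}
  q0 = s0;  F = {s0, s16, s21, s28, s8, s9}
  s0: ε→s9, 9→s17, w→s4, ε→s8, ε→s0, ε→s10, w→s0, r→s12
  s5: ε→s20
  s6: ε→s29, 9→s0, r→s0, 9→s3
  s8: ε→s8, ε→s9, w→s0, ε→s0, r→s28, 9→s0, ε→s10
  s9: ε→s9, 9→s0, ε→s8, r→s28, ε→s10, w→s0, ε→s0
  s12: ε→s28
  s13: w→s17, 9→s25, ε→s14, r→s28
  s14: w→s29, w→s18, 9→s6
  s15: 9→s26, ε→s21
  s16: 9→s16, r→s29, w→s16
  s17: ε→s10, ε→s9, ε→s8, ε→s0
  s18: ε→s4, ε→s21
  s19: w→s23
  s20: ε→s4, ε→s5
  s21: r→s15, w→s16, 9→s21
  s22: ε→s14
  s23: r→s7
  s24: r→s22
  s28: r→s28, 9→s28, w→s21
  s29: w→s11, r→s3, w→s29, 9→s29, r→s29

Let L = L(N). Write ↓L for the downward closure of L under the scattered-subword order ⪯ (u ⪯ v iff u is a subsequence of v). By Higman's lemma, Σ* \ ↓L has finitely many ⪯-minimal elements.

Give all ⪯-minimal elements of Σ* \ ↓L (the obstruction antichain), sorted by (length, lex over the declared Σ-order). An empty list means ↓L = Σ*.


|Q|=30, |F|=6, |δ|=63 (26 ε).
min D↑ (5 st, q0=0, F={4}): 0:r→1,9→0,w→0 1:r→1,9→1,w→2 2:r→2,9→2,w→3 3:r→4,9→3,w→3 4:r→4,9→4,w→4 (ε-aug+det+¬).
'rwwr': N↓-sim [15, 9, 7, 4, 3] end={s11,s29,s3} — reject; 4/4 deletions ∈↓L.
1 words, ⪯-incomp.

A = [rwwr].


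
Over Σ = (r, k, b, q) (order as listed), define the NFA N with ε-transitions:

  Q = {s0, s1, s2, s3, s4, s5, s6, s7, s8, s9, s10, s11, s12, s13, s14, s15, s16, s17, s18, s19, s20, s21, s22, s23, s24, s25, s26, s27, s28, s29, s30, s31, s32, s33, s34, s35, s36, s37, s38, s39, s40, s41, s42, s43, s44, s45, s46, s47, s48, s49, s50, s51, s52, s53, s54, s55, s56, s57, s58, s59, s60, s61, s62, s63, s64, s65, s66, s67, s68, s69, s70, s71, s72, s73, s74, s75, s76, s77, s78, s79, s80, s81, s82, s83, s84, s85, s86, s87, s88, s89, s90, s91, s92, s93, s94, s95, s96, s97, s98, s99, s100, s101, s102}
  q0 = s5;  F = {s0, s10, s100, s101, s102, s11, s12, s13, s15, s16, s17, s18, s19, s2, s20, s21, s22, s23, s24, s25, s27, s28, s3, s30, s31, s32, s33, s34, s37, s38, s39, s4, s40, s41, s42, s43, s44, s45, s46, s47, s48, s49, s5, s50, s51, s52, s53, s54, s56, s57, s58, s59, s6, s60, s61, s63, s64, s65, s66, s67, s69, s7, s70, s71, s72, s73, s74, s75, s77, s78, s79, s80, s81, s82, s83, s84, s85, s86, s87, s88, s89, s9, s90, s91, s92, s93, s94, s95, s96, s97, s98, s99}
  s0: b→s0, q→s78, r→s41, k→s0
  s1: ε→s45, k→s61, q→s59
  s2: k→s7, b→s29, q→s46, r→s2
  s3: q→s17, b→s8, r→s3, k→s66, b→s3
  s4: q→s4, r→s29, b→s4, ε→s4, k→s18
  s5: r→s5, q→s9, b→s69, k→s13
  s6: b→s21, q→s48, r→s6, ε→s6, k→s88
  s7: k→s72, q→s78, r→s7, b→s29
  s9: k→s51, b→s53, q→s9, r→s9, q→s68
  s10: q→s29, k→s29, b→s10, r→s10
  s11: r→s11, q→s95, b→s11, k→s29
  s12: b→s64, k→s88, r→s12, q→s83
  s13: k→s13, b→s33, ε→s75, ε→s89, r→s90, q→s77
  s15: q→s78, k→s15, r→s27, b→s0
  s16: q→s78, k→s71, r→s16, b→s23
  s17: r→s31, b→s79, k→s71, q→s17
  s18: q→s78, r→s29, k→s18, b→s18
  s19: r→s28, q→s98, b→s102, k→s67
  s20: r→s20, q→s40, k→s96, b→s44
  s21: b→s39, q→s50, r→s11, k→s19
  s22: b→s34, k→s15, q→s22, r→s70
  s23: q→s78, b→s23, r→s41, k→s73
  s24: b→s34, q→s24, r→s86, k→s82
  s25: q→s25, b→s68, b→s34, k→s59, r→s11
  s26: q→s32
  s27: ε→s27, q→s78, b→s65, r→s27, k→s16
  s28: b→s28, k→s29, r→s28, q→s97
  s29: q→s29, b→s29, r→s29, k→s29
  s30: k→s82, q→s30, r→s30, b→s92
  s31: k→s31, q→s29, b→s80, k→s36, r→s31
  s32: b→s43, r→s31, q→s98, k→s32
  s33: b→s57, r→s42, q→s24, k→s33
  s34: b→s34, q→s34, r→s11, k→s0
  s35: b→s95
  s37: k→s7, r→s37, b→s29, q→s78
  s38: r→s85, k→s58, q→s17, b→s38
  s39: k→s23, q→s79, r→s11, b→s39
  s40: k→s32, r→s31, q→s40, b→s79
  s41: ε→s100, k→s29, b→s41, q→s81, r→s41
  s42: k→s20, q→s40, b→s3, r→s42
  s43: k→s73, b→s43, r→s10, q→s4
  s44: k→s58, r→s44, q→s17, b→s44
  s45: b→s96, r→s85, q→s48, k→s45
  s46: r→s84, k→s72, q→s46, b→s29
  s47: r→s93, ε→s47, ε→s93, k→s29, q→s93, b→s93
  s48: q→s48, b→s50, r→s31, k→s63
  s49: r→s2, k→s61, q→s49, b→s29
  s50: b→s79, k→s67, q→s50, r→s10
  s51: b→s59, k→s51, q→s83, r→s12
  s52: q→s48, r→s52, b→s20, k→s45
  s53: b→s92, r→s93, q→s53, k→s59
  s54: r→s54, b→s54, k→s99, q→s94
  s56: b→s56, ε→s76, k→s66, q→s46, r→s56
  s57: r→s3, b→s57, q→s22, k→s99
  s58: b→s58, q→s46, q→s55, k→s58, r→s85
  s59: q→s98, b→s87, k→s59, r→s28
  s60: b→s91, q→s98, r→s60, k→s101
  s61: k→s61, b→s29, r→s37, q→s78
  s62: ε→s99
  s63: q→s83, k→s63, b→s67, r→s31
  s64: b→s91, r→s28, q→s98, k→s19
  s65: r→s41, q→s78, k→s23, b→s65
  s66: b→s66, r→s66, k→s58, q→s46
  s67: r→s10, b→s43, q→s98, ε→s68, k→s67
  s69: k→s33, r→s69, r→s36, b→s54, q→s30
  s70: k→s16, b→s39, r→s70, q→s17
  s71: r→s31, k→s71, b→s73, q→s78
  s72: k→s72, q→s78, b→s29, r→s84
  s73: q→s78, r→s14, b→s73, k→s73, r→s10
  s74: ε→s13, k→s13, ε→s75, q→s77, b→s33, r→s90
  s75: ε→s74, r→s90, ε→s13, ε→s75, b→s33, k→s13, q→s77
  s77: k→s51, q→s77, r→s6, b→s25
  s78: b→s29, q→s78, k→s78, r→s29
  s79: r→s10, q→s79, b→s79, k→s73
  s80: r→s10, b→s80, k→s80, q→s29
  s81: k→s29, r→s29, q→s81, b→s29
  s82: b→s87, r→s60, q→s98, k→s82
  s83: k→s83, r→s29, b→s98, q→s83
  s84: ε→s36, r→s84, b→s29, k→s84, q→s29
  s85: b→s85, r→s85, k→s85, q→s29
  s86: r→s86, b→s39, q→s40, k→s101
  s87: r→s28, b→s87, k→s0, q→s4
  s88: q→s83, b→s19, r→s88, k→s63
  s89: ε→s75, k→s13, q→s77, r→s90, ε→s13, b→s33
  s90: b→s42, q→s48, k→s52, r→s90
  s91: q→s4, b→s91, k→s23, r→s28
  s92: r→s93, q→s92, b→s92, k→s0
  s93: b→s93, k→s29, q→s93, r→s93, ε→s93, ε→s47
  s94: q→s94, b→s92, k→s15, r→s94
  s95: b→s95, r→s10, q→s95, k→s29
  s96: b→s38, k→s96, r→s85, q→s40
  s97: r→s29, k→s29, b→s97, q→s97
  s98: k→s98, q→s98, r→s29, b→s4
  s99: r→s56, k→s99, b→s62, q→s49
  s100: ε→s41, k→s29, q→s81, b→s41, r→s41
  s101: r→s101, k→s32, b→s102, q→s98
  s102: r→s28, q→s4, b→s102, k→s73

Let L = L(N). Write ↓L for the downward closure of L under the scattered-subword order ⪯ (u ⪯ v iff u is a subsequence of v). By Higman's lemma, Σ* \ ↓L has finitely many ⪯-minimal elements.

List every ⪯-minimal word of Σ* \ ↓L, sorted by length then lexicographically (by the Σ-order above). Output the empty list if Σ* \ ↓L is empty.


|Q|=103, |F|=92, |δ|=406 (23 ε).
min D↑ (88 st, q0=0, F={48}): 0:r→0,k→1,b→2,q→3 1:r→4,k→1,b→5,q→6 2:r→2,k→5,b→7,q→8 3:r→3,k→9,b→10,q→3 4:r→4,k→11,b→12,q→13 5:r→12,k→5,b→14,q→15 6:r→16,k→9,b→17,q→6 7:r→7,k→18,b→7,q→19 8:r→8,k→20,b→21,q→8 9:r→22,k→9,b→23,q→24 10:r→25,k→23,b→21,q→10 11:r→11,k→26,b→27,q→13 12:r→12,k→27,b→28,q→29 13:r→30,k→31,b→32,q→13 14:r→28,k→18,b→14,q→33 15:r→34,k→20,b→35,q→15 16:r→16,k→36,b→37,q→13 17:r→38,k→23,b→35,q→17 18:r→39,k→18,b→18,q→40 19:r→19,k→41,b→21,q→19 20:r→42,k→20,b→43,q→44 21:r→25,k→45,b→21,q→21 22:r→22,k→36,b→46,q→24 23:r→47,k→23,b→43,q→44 24:r→48,k→24,b→44,q→24 25:r→25,k→48,b→25,q→25 26:r→49,k→26,b→50,q→13 27:r→27,k→50,b→51,q→29 28:r→28,k→52,b→28,q→53 29:r→30,k→54,b→55,q→29 30:r→30,k→30,b→56,q→48 31:r→30,k→31,b→57,q→24 32:r→58,k→57,b→55,q→32 33:r→59,k→41,b→35,q→33 34:r→34,k→60,b→61,q→29 35:r→38,k→45,b→35,q→35 36:r→36,k→31,b→62,q→24 37:r→38,k→62,b→61,q→32 38:r→38,k→48,b→38,q→63 39:r→39,k→52,b→39,q→64 40:r→65,k→66,b→48,q→40 41:r→67,k→41,b→45,q→68 42:r→42,k→60,b→69,q→44 43:r→47,k→45,b→43,q→70 44:r→48,k→44,b→70,q→44 45:r→71,k→45,b→45,q→68 46:r→47,k→62,b→69,q→44 47:r→47,k→48,b→47,q→72 48:r→48,k→48,b→48,q→48 49:r→49,k→49,b→49,q→48 50:r→49,k→50,b→73,q→29 51:r→51,k→74,b→51,q→53 52:r→52,k→74,b→52,q→64 53:r→30,k→75,b→55,q→53 54:r→30,k→54,b→76,q→44 55:r→58,k→77,b→55,q→55 56:r→58,k→56,b→56,q→48 57:r→58,k→57,b→76,q→44 58:r→58,k→48,b→58,q→48 59:r→59,k→78,b→61,q→53 60:r→60,k→54,b→79,q→44 61:r→38,k→80,b→61,q→55 62:r→47,k→57,b→79,q→44 63:r→58,k→48,b→63,q→63 64:r→81,k→82,b→48,q→64 65:r→65,k→83,b→48,q→64 66:r→84,k→66,b→48,q→68 67:r→67,k→78,b→85,q→68 68:r→48,k→68,b→48,q→68 69:r→47,k→80,b→69,q→70 70:r→48,k→86,b→70,q→70 71:r→71,k→48,b→71,q→87 72:r→48,k→48,b→72,q→72 73:r→49,k→74,b→73,q→53 74:r→49,k→74,b→74,q→64 75:r→30,k→75,b→77,q→68 76:r→58,k→77,b→76,q→70 77:r→58,k→77,b→77,q→68 78:r→78,k→75,b→80,q→68 79:r→47,k→77,b→79,q→70 80:r→71,k→77,b→80,q→68 81:r→81,k→81,b→48,q→48 82:r→81,k→82,b→48,q→68 83:r→83,k→82,b→48,q→68 84:r→84,k→83,b→48,q→68 85:r→71,k→80,b→85,q→68 86:r→48,k→86,b→86,q→68 87:r→48,k→48,b→48,q→87.
'qkqr': run [100, 74, 46, 8, 1] end={s29} ∉↓L; 4/4 single-dels accept.
'qbrk': run [100, 74, 38, 12, 1] end={s29} ∉↓L; 4/4 single-dels accept.
'krqrq': |S_i|=[100, 90, 69, 30, 7, 1] end={s29} ∉↓L; 5/5 single-dels accept.
'bbkqb': N↓-sim [100, 83, 61, 35, 13, 1] end={s29} ∉↓L; 5/5 deletions ∈↓L.
'krkkrq': run [100, 90, 69, 48, 32, 8, 1] end={s29} rej; 6/6 del acc.
5 minimals (antichain).

min(Σ*\↓L) = [qkqr, qbrk, krqrq, bbkqb, krkkrq].
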